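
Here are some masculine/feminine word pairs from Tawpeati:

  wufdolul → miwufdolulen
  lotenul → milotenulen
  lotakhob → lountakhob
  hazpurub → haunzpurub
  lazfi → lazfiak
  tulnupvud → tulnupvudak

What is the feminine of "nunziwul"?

minunziwulen

wufdolul and hazpurub both have last vowel 'u' yet inflect differently (miwufdolulen, haunzpurub), so the last vowel is not what conditions the rule; the final letter is.
"nunziwul" ends in -l. The stems ending in -l (wufdolul → miwufdolulen, lotenul → milotenulen) add mi- … -en around the stem.
The other patterns: stems ending in -b insert -un- after the first vowel; stems ending in -d or -i add -ak.
So nunziwul → minunziwulen.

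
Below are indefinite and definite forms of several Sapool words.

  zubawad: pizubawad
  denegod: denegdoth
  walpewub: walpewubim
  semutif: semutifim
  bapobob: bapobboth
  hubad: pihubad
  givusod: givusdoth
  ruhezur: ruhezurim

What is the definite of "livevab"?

pilivevab

hubad and denegod both end in -d yet inflect differently (pihubad, denegdoth), so the final letter is not what conditions the rule; the last vowel is.
"livevab" has last vowel 'a'. The stems whose last vowel is 'a' (hubad → pihubad, zubawad → pizubawad) add the prefix pi-.
The other patterns: stems whose last vowel is 'o' delete the last vowel and add -oth; stems whose last vowel is 'i' or 'u' add -im.
So livevab → pilivevab.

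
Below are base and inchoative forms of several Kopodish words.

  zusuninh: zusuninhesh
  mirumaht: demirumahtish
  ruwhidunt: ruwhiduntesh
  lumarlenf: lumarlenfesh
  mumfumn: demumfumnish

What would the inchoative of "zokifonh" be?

zokifonhesh

ruwhidunt and mirumaht both end in -t yet inflect differently (ruwhiduntesh, demirumahtish), so the final letter is not what conditions the rule; the second-to-last letter is.
"zokifonh" has second-to-last letter 'n'. The stems whose second-to-last letter is 'n' (lumarlenf → lumarlenfesh, zusuninh → zusuninhesh, ruwhidunt → ruwhiduntesh) add -esh.
So zokifonh → zokifonhesh.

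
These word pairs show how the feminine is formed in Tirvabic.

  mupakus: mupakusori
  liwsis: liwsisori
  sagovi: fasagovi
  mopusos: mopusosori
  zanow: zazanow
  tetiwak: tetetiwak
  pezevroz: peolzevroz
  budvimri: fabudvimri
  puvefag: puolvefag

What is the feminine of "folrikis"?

liwsis and sagovi both have last vowel 'i' yet inflect differently (liwsisori, fasagovi), so the last vowel is not what conditions the rule; the final letter is.
"folrikis" ends in -s. The stems ending in -s (mupakus → mupakusori, liwsis → liwsisori, mopusos → mopusosori) add -ori.
So folrikis → folrikisori.

folrikisori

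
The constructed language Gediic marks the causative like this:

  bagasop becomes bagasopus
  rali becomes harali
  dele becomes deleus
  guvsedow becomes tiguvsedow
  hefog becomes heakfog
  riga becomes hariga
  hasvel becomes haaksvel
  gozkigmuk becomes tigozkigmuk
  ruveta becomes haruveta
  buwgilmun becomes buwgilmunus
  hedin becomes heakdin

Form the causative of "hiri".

hedin and buwgilmun both end in -n yet inflect differently (heakdin, buwgilmunus), so the final letter is not what conditions the rule; the first letter is.
"hiri" begins with h-. The stems beginning with h- (hefog → heakfog, hedin → heakdin, hasvel → haaksvel) insert -ak- after the first vowel.
So hiri → hiakri.

hiakri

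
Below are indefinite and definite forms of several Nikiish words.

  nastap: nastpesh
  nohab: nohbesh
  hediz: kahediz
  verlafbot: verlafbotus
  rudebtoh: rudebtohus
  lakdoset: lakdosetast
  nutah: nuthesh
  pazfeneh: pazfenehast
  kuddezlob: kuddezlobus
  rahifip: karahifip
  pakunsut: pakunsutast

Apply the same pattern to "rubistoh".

nutah and rudebtoh both end in -h yet inflect differently (nuthesh, rudebtohus), so the final letter is not what conditions the rule; the last vowel is.
"rubistoh" has last vowel 'o'. The stems whose last vowel is 'o' (rudebtoh → rudebtohus, verlafbot → verlafbotus, kuddezlob → kuddezlobus) add -us.
So rubistoh → rubistohus.

rubistohus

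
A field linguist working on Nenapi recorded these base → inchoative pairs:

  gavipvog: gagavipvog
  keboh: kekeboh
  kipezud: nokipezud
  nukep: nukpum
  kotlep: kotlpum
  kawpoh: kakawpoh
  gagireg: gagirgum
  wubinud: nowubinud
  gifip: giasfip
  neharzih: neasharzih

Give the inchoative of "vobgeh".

kotlep and gifip both end in -p yet inflect differently (kotlpum, giasfip), so the final letter is not what conditions the rule; the last vowel is.
"vobgeh" has last vowel 'e'. The stems whose last vowel is 'e' (gagireg → gagirgum, kotlep → kotlpum, nukep → nukpum) delete the last vowel and add -um.
The other patterns: stems whose last vowel is 'i' insert -as- after the first vowel; stems whose last vowel is 'o' repeat the first consonant+vowel as a prefix; stems whose last vowel is 'u' add the prefix no-.
So vobgeh → vobghum.

vobghum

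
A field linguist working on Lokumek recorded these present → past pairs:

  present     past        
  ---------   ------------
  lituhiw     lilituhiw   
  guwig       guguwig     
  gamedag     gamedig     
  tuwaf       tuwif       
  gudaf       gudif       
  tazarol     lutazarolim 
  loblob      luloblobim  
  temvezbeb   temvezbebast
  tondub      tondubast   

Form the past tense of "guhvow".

guwig and gamedag both end in -g yet inflect differently (guguwig, gamedig), so the final letter is not what conditions the rule; the last vowel is.
"guhvow" has last vowel 'o'. The stems whose last vowel is 'o' (tazarol → lutazarolim, loblob → luloblobim) add lu- … -im around the stem.
The other patterns: stems whose last vowel is 'i' repeat the first consonant+vowel as a prefix; stems whose last vowel is 'a' change the last vowel to 'i'; stems whose last vowel is 'e' or 'u' add -ast.
So guhvow → luguhvowim.

luguhvowim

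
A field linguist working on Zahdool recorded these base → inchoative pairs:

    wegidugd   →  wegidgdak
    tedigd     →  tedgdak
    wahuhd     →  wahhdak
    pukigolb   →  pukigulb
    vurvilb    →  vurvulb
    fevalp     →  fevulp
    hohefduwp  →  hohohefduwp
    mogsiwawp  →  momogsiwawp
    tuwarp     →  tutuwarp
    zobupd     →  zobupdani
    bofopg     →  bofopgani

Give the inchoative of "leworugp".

fevalp and hohefduwp both end in -p yet inflect differently (fevulp, hohohefduwp), so the final letter is not what conditions the rule; the second-to-last letter is.
"leworugp" has second-to-last letter 'g'. The stems whose second-to-last letter is 'g' (wegidugd → wegidgdak, tedigd → tedgdak) delete the last vowel and add -ak.
So leworugp → leworgpak.

leworgpak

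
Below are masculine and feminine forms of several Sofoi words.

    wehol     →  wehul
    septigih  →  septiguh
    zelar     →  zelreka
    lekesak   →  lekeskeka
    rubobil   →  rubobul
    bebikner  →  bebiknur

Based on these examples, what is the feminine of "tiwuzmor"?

tiwuzmur

zelar and bebikner both end in -r yet inflect differently (zelreka, bebiknur), so the final letter is not what conditions the rule; the last vowel is.
"tiwuzmor" has last vowel 'o'. The one such stem in the data (wehol → wehul) changes the last vowel to 'u' (as do rubobil, bebikner), so the same rule applies.
The other pattern: stems whose last vowel is 'a' delete the last vowel and add -eka.
So tiwuzmor → tiwuzmur.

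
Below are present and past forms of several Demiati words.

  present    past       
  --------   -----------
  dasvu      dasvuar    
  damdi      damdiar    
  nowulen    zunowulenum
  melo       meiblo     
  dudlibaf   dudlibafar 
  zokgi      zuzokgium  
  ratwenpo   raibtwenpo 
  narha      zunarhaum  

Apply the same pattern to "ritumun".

"ritumun" begins with r-. The one such stem in the data (ratwenpo → raibtwenpo) inserts -ib- after the first vowel (as does melo), so the same rule applies.
The other patterns: stems beginning with d- add -ar; stems beginning with n- or z- add zu- … -um around the stem.
So ritumun → riibtumun.

riibtumun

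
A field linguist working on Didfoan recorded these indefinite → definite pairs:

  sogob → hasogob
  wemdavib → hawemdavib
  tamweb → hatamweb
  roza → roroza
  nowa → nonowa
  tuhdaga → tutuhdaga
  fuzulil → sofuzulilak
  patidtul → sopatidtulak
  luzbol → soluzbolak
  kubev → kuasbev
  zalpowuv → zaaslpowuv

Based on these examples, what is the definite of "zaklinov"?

zaasklinov

wemdavib and fuzulil both have last vowel 'i' yet inflect differently (hawemdavib, sofuzulilak), so the last vowel is not what conditions the rule; the final letter is.
"zaklinov" ends in -v. The stems ending in -v (kubev → kuasbev, zalpowuv → zaaslpowuv) insert -as- after the first vowel.
The other patterns: stems ending in -b add the prefix ha-; stems ending in -a repeat the first consonant+vowel as a prefix; stems ending in -l add so- … -ak around the stem.
So zaklinov → zaasklinov.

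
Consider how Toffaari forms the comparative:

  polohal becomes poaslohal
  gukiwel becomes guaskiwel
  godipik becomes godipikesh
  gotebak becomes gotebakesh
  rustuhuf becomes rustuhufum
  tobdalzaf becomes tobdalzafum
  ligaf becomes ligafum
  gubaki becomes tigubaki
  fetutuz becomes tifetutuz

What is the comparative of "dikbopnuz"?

tidikbopnuz

"dikbopnuz" ends in -z. The one such stem in the data (fetutuz → tifetutuz) adds the prefix ti-, so the same rule applies.
The other patterns: stems ending in -l insert -as- after the first vowel; stems ending in -k add -esh; stems ending in -f add -um.
So dikbopnuz → tidikbopnuz.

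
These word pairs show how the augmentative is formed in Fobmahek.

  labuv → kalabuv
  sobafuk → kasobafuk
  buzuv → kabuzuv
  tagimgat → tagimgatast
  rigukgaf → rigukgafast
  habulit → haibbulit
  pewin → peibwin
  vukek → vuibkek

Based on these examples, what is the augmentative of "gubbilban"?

gubbilbanast

"gubbilban" has last vowel 'a'. The stems whose last vowel is 'a' (tagimgat → tagimgatast, rigukgaf → rigukgafast) add -ast.
The other patterns: stems whose last vowel is 'u' add the prefix ka-; stems whose last vowel is 'e' or 'i' insert -ib- after the first vowel.
So gubbilban → gubbilbanast.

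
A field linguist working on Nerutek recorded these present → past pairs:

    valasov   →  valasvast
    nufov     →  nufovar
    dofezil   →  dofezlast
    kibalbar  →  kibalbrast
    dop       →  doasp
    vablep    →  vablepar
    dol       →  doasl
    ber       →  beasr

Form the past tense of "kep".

keasp

dop and vablep both end in -p yet inflect differently (doasp, vablepar), so the final letter is not what conditions the rule; the number of vowels is.
"kep" has 1 vowel. The stems with 1 vowel (dop → doasp, dol → doasl, ber → beasr) insert -as- after the first vowel.
So kep → keasp.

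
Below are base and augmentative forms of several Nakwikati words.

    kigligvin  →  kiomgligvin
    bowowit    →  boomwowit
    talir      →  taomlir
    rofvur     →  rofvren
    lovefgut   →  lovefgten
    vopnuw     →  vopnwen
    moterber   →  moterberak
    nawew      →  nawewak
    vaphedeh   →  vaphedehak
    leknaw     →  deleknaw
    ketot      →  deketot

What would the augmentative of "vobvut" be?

"vobvut" has last vowel 'u'. The stems whose last vowel is 'u' (rofvur → rofvren, lovefgut → lovefgten, vopnuw → vopnwen) delete the last vowel and add -en.
So vobvut → vobvten.

vobvten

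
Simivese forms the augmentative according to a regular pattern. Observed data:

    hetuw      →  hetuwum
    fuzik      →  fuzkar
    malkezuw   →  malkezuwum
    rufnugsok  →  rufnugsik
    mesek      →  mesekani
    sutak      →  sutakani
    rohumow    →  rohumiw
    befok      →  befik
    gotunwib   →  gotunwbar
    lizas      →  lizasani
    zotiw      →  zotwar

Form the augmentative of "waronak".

"waronak" has last vowel 'a'. The stems whose last vowel is 'a' (lizas → lizasani, sutak → sutakani) add -ani.
So waronak → waronakani.

waronakani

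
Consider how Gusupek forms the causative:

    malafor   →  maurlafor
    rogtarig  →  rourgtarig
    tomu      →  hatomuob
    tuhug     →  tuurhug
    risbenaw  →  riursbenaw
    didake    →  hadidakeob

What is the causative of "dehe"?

hadeheob

tuhug and tomu both have last vowel 'u' yet inflect differently (tuurhug, hatomuob), so the last vowel is not what conditions the rule; whether the stem ends in a vowel or a consonant is.
"dehe" ends in a vowel. The stems ending in a vowel (didake → hadidakeob, tomu → hatomuob) add ha- … -ob around the stem.
The other pattern: stems ending in a consonant insert -ur- after the first vowel.
So dehe → hadeheob.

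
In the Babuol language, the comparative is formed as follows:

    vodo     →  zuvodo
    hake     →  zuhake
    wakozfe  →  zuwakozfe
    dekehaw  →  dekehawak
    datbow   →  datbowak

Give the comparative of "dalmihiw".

dalmihiwak

"dalmihiw" ends in a consonant. The stems ending in a consonant (dekehaw → dekehawak, datbow → datbowak) add -ak.
The other pattern: stems ending in a vowel add the prefix zu-.
So dalmihiw → dalmihiwak.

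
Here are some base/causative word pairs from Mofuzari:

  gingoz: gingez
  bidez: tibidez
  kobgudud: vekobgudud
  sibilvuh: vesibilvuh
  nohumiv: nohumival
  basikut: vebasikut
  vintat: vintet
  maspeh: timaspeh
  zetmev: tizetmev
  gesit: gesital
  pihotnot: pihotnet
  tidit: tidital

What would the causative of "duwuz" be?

vintat and tidit both end in -t yet inflect differently (vintet, tidital), so the final letter is not what conditions the rule; the last vowel is.
"duwuz" has last vowel 'u'. The stems whose last vowel is 'u' (sibilvuh → vesibilvuh, basikut → vebasikut, kobgudud → vekobgudud) add the prefix ve-.
The other patterns: stems whose last vowel is 'a' or 'o' change the last vowel to 'e'; stems whose last vowel is 'i' add -al; stems whose last vowel is 'e' add the prefix ti-.
So duwuz → veduwuz.

veduwuz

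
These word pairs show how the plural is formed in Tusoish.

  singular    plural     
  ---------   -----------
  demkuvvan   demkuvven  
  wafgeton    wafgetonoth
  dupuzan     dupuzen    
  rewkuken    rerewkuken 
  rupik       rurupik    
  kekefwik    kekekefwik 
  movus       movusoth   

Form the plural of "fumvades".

fufumvades

"fumvades" has last vowel 'e'. The one such stem in the data (rewkuken → rerewkuken) repeats the first consonant+vowel as a prefix (as do kekefwik, rupik), so the same rule applies.
So fumvades → fufumvades.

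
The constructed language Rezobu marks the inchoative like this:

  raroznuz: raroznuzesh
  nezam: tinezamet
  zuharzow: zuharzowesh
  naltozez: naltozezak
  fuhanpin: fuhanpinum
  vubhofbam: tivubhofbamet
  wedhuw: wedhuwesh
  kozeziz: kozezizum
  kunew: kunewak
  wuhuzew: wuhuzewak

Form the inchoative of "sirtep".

sirtepak

"sirtep" has last vowel 'e'. The stems whose last vowel is 'e' (wuhuzew → wuhuzewak, naltozez → naltozezak, kunew → kunewak) add -ak.
So sirtep → sirtepak.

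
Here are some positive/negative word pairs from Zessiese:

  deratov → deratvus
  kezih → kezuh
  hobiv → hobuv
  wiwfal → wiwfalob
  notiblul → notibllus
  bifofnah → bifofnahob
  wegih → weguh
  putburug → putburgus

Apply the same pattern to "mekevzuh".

"mekevzuh" has last vowel 'u'. The stems whose last vowel is 'u' (putburug → putburgus, notiblul → notibllus) delete the last vowel and add -us.
The other patterns: stems whose last vowel is 'a' add -ob; stems whose last vowel is 'i' change the last vowel to 'u'.
So mekevzuh → mekevzhus.

mekevzhus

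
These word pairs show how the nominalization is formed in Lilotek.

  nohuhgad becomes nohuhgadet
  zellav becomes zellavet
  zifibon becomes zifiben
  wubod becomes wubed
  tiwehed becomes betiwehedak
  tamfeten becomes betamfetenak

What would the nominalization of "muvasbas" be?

nohuhgad and wubod both end in -d yet inflect differently (nohuhgadet, wubed), so the final letter is not what conditions the rule; the last vowel is.
"muvasbas" has last vowel 'a'. The stems whose last vowel is 'a' (nohuhgad → nohuhgadet, zellav → zellavet) add -et.
So muvasbas → muvasbaset.

muvasbaset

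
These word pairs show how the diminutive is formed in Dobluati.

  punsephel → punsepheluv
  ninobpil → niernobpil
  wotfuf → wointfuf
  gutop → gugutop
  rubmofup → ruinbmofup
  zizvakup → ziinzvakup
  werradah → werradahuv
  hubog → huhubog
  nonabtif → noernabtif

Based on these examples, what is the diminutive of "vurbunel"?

"vurbunel" has last vowel 'e'. The one such stem in the data (punsephel → punsepheluv) adds -uv, so the same rule applies.
So vurbunel → vurbuneluv.

vurbuneluv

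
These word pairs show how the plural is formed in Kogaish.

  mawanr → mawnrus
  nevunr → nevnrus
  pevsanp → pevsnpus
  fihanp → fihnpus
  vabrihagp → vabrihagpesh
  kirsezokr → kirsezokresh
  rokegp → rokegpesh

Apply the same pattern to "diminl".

pevsanp and vabrihagp both end in -p yet inflect differently (pevsnpus, vabrihagpesh), so the final letter is not what conditions the rule; the second-to-last letter is.
"diminl" has second-to-last letter 'n'. The stems whose second-to-last letter is 'n' (mawanr → mawnrus, nevunr → nevnrus, pevsanp → pevsnpus) delete the last vowel and add -us.
So diminl → dimnlus.

dimnlus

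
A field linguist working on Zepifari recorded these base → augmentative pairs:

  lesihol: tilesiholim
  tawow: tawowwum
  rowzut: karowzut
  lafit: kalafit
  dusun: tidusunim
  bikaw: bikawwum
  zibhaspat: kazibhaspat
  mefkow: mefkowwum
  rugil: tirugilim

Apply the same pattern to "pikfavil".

bikaw and zibhaspat both have last vowel 'a' yet inflect differently (bikawwum, kazibhaspat), so the last vowel is not what conditions the rule; the final letter is.
"pikfavil" ends in -l. The stems ending in -l (rugil → tirugilim, lesihol → tilesiholim) add ti- … -im around the stem.
The other patterns: stems ending in -w double the final consonant and add -um; stems ending in -t add the prefix ka-.
So pikfavil → tipikfavilim.

tipikfavilim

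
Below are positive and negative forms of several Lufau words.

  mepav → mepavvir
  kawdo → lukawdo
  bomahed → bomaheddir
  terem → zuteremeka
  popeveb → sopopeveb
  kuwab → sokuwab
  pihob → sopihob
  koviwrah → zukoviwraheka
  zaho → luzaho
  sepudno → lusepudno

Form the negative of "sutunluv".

zaho and pihob both have last vowel 'o' yet inflect differently (luzaho, sopihob), so the last vowel is not what conditions the rule; the final letter is.
"sutunluv" ends in -v. The one such stem in the data (mepav → mepavvir) doubles the final consonant and adds -ir (as does bomahed), so the same rule applies.
The other patterns: stems ending in -o add the prefix lu-; stems ending in -b add the prefix so-; stems ending in -h or -m add zu- … -eka around the stem.
So sutunluv → sutunluvvir.

sutunluvvir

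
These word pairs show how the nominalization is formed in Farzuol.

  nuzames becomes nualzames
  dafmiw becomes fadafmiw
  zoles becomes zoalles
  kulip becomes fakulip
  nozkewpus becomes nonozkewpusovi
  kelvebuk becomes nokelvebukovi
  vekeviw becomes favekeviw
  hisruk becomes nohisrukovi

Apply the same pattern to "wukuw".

nowukuwovi

nuzames and nozkewpus both end in -s yet inflect differently (nualzames, nonozkewpusovi), so the final letter is not what conditions the rule; the last vowel is.
"wukuw" has last vowel 'u'. The stems whose last vowel is 'u' (kelvebuk → nokelvebukovi, nozkewpus → nonozkewpusovi, hisruk → nohisrukovi) add no- … -ovi around the stem.
The other patterns: stems whose last vowel is 'e' insert -al- after the first vowel; stems whose last vowel is 'i' add the prefix fa-.
So wukuw → nowukuwovi.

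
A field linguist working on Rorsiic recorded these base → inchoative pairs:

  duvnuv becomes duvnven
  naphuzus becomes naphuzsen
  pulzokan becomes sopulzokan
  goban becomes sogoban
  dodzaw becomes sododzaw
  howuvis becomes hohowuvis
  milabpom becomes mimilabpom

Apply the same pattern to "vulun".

vulnen

"vulun" has last vowel 'u'. The stems whose last vowel is 'u' (duvnuv → duvnven, naphuzus → naphuzsen) delete the last vowel and add -en.
The other patterns: stems whose last vowel is 'a' add the prefix so-; stems whose last vowel is 'i' or 'o' repeat the first consonant+vowel as a prefix.
So vulun → vulnen.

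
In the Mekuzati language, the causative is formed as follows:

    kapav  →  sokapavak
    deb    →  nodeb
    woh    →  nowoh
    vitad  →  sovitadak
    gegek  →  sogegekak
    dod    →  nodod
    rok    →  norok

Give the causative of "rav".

"rav" has 1 vowel. The stems with 1 vowel (deb → nodeb, dod → nodod, rok → norok) add the prefix no-.
The other pattern: stems with 2 vowels add so- … -ak around the stem.
So rav → norav.

norav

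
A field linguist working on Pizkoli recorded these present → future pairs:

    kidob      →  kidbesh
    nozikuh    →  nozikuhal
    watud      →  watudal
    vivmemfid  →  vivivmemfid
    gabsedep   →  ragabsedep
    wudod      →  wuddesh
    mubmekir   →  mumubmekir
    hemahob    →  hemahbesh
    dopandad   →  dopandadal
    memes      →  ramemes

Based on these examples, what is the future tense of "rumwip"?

"rumwip" has last vowel 'i'. The stems whose last vowel is 'i' (mubmekir → mumubmekir, vivmemfid → vivivmemfid) repeat the first consonant+vowel as a prefix.
So rumwip → rurumwip.

rurumwip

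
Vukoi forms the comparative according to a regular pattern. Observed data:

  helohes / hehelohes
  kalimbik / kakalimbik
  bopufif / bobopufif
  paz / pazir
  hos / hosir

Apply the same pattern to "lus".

helohes and hos both end in -s yet inflect differently (hehelohes, hosir), so the final letter is not what conditions the rule; the number of vowels is.
"lus" has 1 vowel. The stems with 1 vowel (paz → pazir, hos → hosir) add -ir.
So lus → lusir.

lusir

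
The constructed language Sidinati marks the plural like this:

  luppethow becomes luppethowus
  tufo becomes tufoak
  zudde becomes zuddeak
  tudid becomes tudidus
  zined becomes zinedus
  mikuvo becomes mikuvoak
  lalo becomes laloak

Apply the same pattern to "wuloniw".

wuloniwus

luppethow and tufo both have last vowel 'o' yet inflect differently (luppethowus, tufoak), so the last vowel is not what conditions the rule; whether the stem ends in a vowel or a consonant is.
"wuloniw" ends in a consonant. The stems ending in a consonant (luppethow → luppethowus, zined → zinedus, tudid → tudidus) add -us.
The other pattern: stems ending in a vowel add -ak.
So wuloniw → wuloniwus.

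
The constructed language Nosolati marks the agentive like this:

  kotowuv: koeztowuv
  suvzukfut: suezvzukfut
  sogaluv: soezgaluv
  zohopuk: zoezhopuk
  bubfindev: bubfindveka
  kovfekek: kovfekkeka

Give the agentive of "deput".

kotowuv and bubfindev both end in -v yet inflect differently (koeztowuv, bubfindveka), so the final letter is not what conditions the rule; the last vowel is.
"deput" has last vowel 'u'. The stems whose last vowel is 'u' (kotowuv → koeztowuv, suvzukfut → suezvzukfut, sogaluv → soezgaluv) insert -ez- after the first vowel.
The other pattern: stems whose last vowel is 'e' delete the last vowel and add -eka.
So deput → deezput.

deezput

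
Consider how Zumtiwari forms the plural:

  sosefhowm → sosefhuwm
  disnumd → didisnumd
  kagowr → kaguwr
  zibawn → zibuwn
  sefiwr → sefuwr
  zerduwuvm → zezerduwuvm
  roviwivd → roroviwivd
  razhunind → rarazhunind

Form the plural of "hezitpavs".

hehezitpavs

"hezitpavs" has second-to-last letter 'v'. The stems whose second-to-last letter is 'v' (roviwivd → roroviwivd, zerduwuvm → zezerduwuvm) repeat the first consonant+vowel as a prefix.
So hezitpavs → hehezitpavs.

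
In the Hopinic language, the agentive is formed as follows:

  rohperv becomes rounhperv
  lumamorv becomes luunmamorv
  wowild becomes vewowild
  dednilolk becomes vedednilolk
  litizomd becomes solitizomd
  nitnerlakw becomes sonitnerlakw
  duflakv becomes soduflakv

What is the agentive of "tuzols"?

wowild and litizomd both end in -d yet inflect differently (vewowild, solitizomd), so the final letter is not what conditions the rule; the second-to-last letter is.
"tuzols" has second-to-last letter 'l'. The stems whose second-to-last letter is 'l' (wowild → vewowild, dednilolk → vedednilolk) add the prefix ve-.
The other patterns: stems whose second-to-last letter is 'r' insert -un- after the first vowel; stems whose second-to-last letter is 'k' or 'm' add the prefix so-.
So tuzols → vetuzols.

vetuzols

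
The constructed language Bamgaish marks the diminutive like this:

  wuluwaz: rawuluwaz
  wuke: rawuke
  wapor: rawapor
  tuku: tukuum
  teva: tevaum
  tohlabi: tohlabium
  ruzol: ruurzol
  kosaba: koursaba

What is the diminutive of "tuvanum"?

teva and kosaba both end in -a yet inflect differently (tevaum, koursaba), so the final letter is not what conditions the rule; the first letter is.
"tuvanum" begins with t-. The stems beginning with t- (tuku → tukuum, teva → tevaum, tohlabi → tohlabium) add -um.
The other patterns: stems beginning with w- add the prefix ra-; stems beginning with k- or r- insert -ur- after the first vowel.
So tuvanum → tuvanumum.

tuvanumum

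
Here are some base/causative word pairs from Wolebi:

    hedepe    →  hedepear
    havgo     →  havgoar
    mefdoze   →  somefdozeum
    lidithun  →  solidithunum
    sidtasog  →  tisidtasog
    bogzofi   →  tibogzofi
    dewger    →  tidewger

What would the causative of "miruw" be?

hedepe and mefdoze both end in -e yet inflect differently (hedepear, somefdozeum), so the final letter is not what conditions the rule; the first letter is.
"miruw" begins with m-. The one such stem in the data (mefdoze → somefdozeum) adds so- … -um around the stem, so the same rule applies.
So miruw → somiruwum.

somiruwum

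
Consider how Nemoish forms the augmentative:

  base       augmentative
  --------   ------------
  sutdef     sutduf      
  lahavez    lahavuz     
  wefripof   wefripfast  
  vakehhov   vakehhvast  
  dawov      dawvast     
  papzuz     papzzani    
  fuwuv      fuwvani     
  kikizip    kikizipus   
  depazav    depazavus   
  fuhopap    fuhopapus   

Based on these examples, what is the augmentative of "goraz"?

"goraz" has last vowel 'a'. The stems whose last vowel is 'a' (depazav → depazavus, fuhopap → fuhopapus) add -us.
The other patterns: stems whose last vowel is 'e' change the last vowel to 'u'; stems whose last vowel is 'o' delete the last vowel and add -ast; stems whose last vowel is 'u' delete the last vowel and add -ani.
So goraz → gorazus.

gorazus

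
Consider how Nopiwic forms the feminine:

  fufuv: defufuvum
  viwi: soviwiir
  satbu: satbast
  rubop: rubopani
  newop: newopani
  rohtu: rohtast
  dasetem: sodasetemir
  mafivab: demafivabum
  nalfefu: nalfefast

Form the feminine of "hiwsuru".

rohtu and fufuv both have last vowel 'u' yet inflect differently (rohtast, defufuvum), so the last vowel is not what conditions the rule; the final letter is.
"hiwsuru" ends in -u. The stems ending in -u (rohtu → rohtast, satbu → satbast, nalfefu → nalfefast) drop the final letter and add -ast.
The other patterns: stems ending in -p add -ani; stems ending in -i or -m add so- … -ir around the stem; stems ending in -b or -v add de- … -um around the stem.
So hiwsuru → hiwsurast.

hiwsurast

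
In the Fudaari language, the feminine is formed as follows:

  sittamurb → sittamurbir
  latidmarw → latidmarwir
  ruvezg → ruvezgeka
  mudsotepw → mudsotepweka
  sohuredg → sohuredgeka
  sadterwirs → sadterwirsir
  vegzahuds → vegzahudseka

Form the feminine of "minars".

sadterwirs and vegzahuds both end in -s yet inflect differently (sadterwirsir, vegzahudseka), so the final letter is not what conditions the rule; the second-to-last letter is.
"minars" has second-to-last letter 'r'. The stems whose second-to-last letter is 'r' (latidmarw → latidmarwir, sittamurb → sittamurbir, sadterwirs → sadterwirsir) add -ir.
So minars → minarsir.

minarsir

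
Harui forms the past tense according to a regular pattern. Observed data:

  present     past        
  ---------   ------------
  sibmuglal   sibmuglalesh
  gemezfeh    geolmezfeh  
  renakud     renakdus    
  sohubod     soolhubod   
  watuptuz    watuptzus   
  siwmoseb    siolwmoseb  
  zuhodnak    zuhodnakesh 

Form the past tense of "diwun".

diwnus

"diwun" has last vowel 'u'. The stems whose last vowel is 'u' (renakud → renakdus, watuptuz → watuptzus) delete the last vowel and add -us.
The other patterns: stems whose last vowel is 'a' add -esh; stems whose last vowel is 'e' or 'o' insert -ol- after the first vowel.
So diwun → diwnus.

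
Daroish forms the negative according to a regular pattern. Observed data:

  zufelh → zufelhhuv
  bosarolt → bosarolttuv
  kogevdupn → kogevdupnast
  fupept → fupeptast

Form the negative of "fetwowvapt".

fupept and bosarolt both end in -t yet inflect differently (fupeptast, bosarolttuv), so the final letter is not what conditions the rule; the second-to-last letter is.
"fetwowvapt" has second-to-last letter 'p'. The stems whose second-to-last letter is 'p' (kogevdupn → kogevdupnast, fupept → fupeptast) add -ast.
The other pattern: stems whose second-to-last letter is 'l' double the final consonant and add -uv.
So fetwowvapt → fetwowvaptast.

fetwowvaptast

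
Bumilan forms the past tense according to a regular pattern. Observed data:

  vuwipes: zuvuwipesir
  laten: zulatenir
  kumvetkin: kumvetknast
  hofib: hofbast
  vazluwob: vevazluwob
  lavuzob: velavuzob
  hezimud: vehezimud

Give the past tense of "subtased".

zusubtasedir

laten and kumvetkin both end in -n yet inflect differently (zulatenir, kumvetknast), so the final letter is not what conditions the rule; the last vowel is.
"subtased" has last vowel 'e'. The stems whose last vowel is 'e' (vuwipes → zuvuwipesir, laten → zulatenir) add zu- … -ir around the stem.
So subtased → zusubtasedir.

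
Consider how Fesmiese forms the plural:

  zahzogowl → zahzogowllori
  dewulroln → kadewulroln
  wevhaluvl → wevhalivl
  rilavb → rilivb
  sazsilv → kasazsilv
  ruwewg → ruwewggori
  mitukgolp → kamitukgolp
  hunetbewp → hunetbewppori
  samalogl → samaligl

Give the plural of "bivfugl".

hunetbewp and mitukgolp both end in -p yet inflect differently (hunetbewppori, kamitukgolp), so the final letter is not what conditions the rule; the second-to-last letter is.
"bivfugl" has second-to-last letter 'g'. The one such stem in the data (samalogl → samaligl) changes the last vowel to 'i' (as do wevhaluvl, rilavb), so the same rule applies.
So bivfugl → bivfigl.

bivfigl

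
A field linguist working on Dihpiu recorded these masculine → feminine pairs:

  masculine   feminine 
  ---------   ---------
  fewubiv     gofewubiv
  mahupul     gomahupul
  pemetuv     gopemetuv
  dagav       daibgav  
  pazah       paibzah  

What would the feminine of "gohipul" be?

gogohipul

dagav and fewubiv both end in -v yet inflect differently (daibgav, gofewubiv), so the final letter is not what conditions the rule; the number of vowels is.
"gohipul" has 3 vowels. The stems with 3 vowels (fewubiv → gofewubiv, mahupul → gomahupul, pemetuv → gopemetuv) add the prefix go-.
The other pattern: stems with 2 vowels insert -ib- after the first vowel.
So gohipul → gogohipul.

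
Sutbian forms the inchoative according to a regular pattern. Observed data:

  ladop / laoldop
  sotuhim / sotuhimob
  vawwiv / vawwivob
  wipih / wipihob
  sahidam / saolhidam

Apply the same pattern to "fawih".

fawihob

sotuhim and sahidam both end in -m yet inflect differently (sotuhimob, saolhidam), so the final letter is not what conditions the rule; the last vowel is.
"fawih" has last vowel 'i'. The stems whose last vowel is 'i' (sotuhim → sotuhimob, wipih → wipihob, vawwiv → vawwivob) add -ob.
The other pattern: stems whose last vowel is 'a' or 'o' insert -ol- after the first vowel.
So fawih → fawihob.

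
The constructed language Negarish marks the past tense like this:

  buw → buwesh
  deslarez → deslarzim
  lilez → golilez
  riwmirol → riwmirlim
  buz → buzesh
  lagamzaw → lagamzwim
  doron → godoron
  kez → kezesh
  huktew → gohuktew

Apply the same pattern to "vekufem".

vekufmim

buz and lilez both end in -z yet inflect differently (buzesh, golilez), so the final letter is not what conditions the rule; the number of vowels is.
"vekufem" has 3 vowels. The stems with 3 vowels (deslarez → deslarzim, lagamzaw → lagamzwim, riwmirol → riwmirlim) delete the last vowel and add -im.
The other patterns: stems with 1 vowel add -esh; stems with 2 vowels add the prefix go-.
So vekufem → vekufmim.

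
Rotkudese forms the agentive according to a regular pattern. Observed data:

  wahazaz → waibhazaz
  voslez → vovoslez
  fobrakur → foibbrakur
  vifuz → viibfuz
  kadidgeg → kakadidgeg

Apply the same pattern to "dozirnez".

voslez and vifuz both end in -z yet inflect differently (vovoslez, viibfuz), so the final letter is not what conditions the rule; the last vowel is.
"dozirnez" has last vowel 'e'. The stems whose last vowel is 'e' (voslez → vovoslez, kadidgeg → kakadidgeg) repeat the first consonant+vowel as a prefix.
So dozirnez → dodozirnez.

dodozirnez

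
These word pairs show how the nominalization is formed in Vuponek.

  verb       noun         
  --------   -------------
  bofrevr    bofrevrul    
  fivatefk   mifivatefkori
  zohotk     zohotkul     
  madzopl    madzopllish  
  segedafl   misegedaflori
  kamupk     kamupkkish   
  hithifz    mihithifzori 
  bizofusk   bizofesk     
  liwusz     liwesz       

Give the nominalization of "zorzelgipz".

zorzelgipzzish

liwusz and hithifz both end in -z yet inflect differently (liwesz, mihithifzori), so the final letter is not what conditions the rule; the second-to-last letter is.
"zorzelgipz" has second-to-last letter 'p'. The stems whose second-to-last letter is 'p' (madzopl → madzopllish, kamupk → kamupkkish) double the final consonant and add -ish.
So zorzelgipz → zorzelgipzzish.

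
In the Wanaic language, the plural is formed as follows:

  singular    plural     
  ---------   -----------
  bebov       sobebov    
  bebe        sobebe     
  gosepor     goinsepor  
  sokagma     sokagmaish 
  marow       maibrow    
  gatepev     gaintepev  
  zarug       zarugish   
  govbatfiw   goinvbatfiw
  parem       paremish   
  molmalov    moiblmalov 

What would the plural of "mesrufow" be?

molmalov and bebov both end in -v yet inflect differently (moiblmalov, sobebov), so the final letter is not what conditions the rule; the first letter is.
"mesrufow" begins with m-. The stems beginning with m- (molmalov → moiblmalov, marow → maibrow) insert -ib- after the first vowel.
So mesrufow → meibsrufow.

meibsrufow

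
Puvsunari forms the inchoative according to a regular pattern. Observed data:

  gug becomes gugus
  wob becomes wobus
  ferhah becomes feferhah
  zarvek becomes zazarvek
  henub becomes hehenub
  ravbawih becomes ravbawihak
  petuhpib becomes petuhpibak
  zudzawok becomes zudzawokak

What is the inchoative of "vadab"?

vavadab

"vadab" has 2 vowels. The stems with 2 vowels (ferhah → feferhah, zarvek → zazarvek, henub → hehenub) repeat the first consonant+vowel as a prefix.
The other patterns: stems with 1 vowel add -us; stems with 3 vowels add -ak.
So vadab → vavadab.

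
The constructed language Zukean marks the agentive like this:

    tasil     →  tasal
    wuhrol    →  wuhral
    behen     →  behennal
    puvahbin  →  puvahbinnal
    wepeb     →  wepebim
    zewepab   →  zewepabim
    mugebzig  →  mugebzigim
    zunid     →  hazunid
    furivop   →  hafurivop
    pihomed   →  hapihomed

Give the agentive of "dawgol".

"dawgol" ends in -l. The stems ending in -l (tasil → tasal, wuhrol → wuhral) change the last vowel to 'a'.
The other patterns: stems ending in -n double the final consonant and add -al; stems ending in -b or -g add -im; stems ending in -d or -p add the prefix ha-.
So dawgol → dawgal.

dawgal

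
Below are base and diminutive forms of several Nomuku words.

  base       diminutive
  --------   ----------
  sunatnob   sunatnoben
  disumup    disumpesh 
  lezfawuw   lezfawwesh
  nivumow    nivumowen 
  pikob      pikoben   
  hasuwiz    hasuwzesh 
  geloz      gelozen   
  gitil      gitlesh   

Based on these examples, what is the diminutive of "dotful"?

dotflesh

"dotful" has last vowel 'u'. The stems whose last vowel is 'u' (disumup → disumpesh, lezfawuw → lezfawwesh) delete the last vowel and add -esh.
So dotful → dotflesh.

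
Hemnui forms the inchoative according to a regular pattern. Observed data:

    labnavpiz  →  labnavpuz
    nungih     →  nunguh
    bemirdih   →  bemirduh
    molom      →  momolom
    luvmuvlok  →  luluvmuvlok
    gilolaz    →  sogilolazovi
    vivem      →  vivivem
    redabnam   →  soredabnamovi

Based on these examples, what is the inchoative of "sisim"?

sisum

gilolaz and labnavpiz both end in -z yet inflect differently (sogilolazovi, labnavpuz), so the final letter is not what conditions the rule; the last vowel is.
"sisim" has last vowel 'i'. The stems whose last vowel is 'i' (labnavpiz → labnavpuz, nungih → nunguh, bemirdih → bemirduh) change the last vowel to 'u'.
So sisim → sisum.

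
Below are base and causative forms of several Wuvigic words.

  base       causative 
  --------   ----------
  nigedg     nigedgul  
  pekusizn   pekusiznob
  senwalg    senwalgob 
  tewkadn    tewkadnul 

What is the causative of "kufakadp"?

tewkadn and pekusizn both end in -n yet inflect differently (tewkadnul, pekusiznob), so the final letter is not what conditions the rule; the second-to-last letter is.
"kufakadp" has second-to-last letter 'd'. The stems whose second-to-last letter is 'd' (nigedg → nigedgul, tewkadn → tewkadnul) add -ul.
So kufakadp → kufakadpul.

kufakadpul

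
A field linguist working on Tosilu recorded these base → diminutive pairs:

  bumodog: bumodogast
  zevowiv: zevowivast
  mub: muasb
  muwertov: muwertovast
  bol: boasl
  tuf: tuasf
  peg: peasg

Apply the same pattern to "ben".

beasn

"ben" has 1 vowel. The stems with 1 vowel (tuf → tuasf, bol → boasl, peg → peasg) insert -as- after the first vowel.
The other pattern: stems with 3 vowels add -ast.
So ben → beasn.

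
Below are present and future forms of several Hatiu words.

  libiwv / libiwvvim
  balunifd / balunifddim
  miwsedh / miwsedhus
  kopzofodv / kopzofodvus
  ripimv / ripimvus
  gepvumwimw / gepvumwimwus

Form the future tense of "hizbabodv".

"hizbabodv" has second-to-last letter 'd'. The stems whose second-to-last letter is 'd' (miwsedh → miwsedhus, kopzofodv → kopzofodvus) add -us.
So hizbabodv → hizbabodvus.

hizbabodvus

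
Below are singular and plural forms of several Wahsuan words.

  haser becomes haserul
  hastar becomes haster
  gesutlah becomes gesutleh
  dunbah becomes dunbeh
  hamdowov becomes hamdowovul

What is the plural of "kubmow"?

hastar and haser both end in -r yet inflect differently (haster, haserul), so the final letter is not what conditions the rule; the last vowel is.
"kubmow" has last vowel 'o'. The one such stem in the data (hamdowov → hamdowovul) adds -ul, so the same rule applies.
So kubmow → kubmowul.

kubmowul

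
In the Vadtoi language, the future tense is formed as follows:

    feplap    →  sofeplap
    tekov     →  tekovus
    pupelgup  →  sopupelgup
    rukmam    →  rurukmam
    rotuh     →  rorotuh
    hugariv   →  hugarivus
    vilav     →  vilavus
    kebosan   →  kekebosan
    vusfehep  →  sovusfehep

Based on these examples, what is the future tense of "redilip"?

soredilip

feplap and vilav both have last vowel 'a' yet inflect differently (sofeplap, vilavus), so the last vowel is not what conditions the rule; the final letter is.
"redilip" ends in -p. The stems ending in -p (pupelgup → sopupelgup, vusfehep → sovusfehep, feplap → sofeplap) add the prefix so-.
The other patterns: stems ending in -v add -us; stems ending in -h, -m or -n repeat the first consonant+vowel as a prefix.
So redilip → soredilip.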